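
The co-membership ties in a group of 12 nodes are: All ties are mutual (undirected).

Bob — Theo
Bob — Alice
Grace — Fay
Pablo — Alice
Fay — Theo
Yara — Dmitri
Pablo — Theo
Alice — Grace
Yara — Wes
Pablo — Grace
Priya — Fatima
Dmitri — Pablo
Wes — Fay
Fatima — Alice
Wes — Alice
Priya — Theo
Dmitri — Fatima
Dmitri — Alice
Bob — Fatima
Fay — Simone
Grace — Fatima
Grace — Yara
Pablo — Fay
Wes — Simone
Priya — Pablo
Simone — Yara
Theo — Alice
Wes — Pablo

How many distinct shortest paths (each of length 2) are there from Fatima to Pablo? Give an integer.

The shortest distance is 2. The length-2 paths are: Fatima–Dmitri–Pablo; Fatima–Alice–Pablo; Fatima–Priya–Pablo; Fatima–Grace–Pablo.
That gives 4 distinct shortest paths.

4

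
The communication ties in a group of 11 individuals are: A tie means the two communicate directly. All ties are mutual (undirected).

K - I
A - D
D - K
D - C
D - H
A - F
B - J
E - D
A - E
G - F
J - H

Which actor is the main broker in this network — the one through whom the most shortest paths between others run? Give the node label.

D

Unnormalized betweenness of each node: A:16, B:0, C:0, D:35, E:0, F:9, G:0, H:16, I:0, J:9, K:9.
D has the largest value, 35, making it the main broker — the node through which the most shortest paths run.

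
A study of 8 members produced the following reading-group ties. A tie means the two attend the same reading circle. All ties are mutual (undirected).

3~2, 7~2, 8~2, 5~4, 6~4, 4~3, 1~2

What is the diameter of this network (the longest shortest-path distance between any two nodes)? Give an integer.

Eccentricity of each node (its greatest distance to any other): 1:4, 2:3, 3:2, 4:3, 5:4, 6:4, 7:4, 8:4.
The maximum eccentricity is 4, realized for instance by the pair 5–1 via 5 – 4 – 3 – 2 – 1. So the diameter is 4.

4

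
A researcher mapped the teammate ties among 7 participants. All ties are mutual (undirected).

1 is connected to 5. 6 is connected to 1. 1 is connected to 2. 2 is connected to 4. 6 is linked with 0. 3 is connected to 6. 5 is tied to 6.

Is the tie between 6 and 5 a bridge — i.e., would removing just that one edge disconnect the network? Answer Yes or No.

No

Even without that edge, 6 still reaches 5 via 6 – 1 – 5, so the network stays connected. Not a bridge.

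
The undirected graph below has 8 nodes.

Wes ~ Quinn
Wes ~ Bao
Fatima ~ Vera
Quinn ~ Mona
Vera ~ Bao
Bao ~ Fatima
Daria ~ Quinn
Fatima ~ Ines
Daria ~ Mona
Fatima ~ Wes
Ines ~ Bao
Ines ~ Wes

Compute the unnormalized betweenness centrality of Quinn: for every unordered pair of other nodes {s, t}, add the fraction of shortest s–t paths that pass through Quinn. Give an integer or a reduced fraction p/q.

10

Pairs whose geodesics pass through Quinn — Mona–Ines: 1; Mona–Bao: 1; Mona–Vera: 2/2; Mona–Fatima: 1; Mona–Wes: 1; Daria–Ines: 1; Daria–Bao: 1; Daria–Vera: 2/2; Daria–Fatima: 1; Daria–Wes: 1.
All other pairs contribute 0.
Summing the contributions gives betweenness(Quinn) = 10.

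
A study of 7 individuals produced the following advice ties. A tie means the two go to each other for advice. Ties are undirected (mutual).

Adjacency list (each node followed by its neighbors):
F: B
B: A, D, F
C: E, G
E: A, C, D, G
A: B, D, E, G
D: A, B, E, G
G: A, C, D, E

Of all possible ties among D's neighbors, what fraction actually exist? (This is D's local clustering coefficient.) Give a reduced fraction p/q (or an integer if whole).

2/3

D's neighbors: A, B, E, and G (k = 4).
Possible neighbor pairs: C(4,2) = 6. Edges among them: A–B, A–E, A–G, E–G → e = 4.
Clustering(D) = 4/6 = 2/3.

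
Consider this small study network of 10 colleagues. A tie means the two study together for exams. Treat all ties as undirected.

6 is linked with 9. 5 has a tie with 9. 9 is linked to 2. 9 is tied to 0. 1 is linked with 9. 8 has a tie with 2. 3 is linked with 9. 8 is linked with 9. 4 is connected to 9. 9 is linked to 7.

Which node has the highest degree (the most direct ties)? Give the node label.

9

Degrees — 0:1, 1:1, 2:2, 3:1, 4:1, 5:1, 6:1, 7:1, 8:2, 9:9.
The maximum is 9, attained only by 9.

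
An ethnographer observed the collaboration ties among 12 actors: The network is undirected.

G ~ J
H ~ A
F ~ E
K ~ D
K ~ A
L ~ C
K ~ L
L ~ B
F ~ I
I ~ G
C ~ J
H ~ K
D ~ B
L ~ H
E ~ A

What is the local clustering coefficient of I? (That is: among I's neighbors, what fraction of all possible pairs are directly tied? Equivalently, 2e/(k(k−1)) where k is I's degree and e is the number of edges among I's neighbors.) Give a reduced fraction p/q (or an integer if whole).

0

I's neighbors: F and G (k = 2).
Possible neighbor pairs: C(2,2) = 1. Edges among them: none → e = 0.
Clustering(I) = 0/1.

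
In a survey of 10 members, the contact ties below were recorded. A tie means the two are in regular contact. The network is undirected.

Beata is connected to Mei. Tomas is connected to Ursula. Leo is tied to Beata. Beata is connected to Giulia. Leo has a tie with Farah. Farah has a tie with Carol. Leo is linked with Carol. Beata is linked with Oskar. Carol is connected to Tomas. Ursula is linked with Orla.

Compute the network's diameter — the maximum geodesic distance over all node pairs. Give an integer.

6

Eccentricity of each node (its greatest distance to any other): Beata:5, Carol:3, Farah:4, Giulia:6, Leo:4, Mei:6, Orla:6, Oskar:6, Tomas:4, Ursula:5.
The maximum eccentricity is 6, realized for instance by the pair Orla–Giulia via Orla – Ursula – Tomas – Carol – Leo – Beata – Giulia. So the diameter is 6.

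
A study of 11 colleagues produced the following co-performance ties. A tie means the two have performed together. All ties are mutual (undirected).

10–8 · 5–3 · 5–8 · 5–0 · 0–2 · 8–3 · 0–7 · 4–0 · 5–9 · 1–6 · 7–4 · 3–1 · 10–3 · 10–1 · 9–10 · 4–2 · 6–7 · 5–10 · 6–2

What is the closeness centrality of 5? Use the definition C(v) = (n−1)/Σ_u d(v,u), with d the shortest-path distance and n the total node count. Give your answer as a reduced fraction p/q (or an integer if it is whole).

5/8

Distances from 5: 0:1, 1:2, 2:2, 3:1, 4:2, 6:3, 7:2, 8:1, 9:1, 10:1. Sum = 16.
n = 11, so closeness = 10/16 = 5/8.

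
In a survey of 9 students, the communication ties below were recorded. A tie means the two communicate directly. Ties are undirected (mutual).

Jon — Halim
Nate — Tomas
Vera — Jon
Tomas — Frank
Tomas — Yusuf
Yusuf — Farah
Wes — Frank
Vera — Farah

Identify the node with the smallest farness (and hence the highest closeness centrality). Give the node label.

Yusuf

Farness (sum of distances to all others) for each node — Farah:19, Frank:24, Halim:34, Jon:27, Nate:26, Tomas:19, Vera:22, Wes:31, Yusuf:18.
The smallest farness is 18, for Yusuf, so Yusuf has the highest closeness.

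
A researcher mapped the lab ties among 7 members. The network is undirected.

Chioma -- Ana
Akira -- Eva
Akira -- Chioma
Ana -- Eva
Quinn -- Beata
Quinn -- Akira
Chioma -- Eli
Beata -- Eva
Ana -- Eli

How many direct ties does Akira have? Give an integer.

Akira is directly tied to Chioma, Eva, and Quinn. That is 3 neighbors, so the degree of Akira is 3.

3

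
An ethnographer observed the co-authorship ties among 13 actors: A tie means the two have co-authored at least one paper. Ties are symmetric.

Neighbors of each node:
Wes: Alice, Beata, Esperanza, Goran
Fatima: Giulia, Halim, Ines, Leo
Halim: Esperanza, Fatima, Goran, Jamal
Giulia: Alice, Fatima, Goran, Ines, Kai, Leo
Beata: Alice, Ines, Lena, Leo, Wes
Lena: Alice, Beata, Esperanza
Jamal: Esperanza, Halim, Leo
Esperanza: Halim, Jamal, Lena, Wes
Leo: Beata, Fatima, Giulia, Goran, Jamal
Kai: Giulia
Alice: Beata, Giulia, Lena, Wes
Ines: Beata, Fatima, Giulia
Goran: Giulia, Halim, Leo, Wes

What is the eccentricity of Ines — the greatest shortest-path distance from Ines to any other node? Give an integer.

Distances from Ines: Alice:2, Beata:1, Esperanza:3, Fatima:1, Giulia:1, Goran:2, Halim:2, Jamal:3, Kai:2, Lena:2, Leo:2, Wes:2.
The largest is 3 (to Jamal and Esperanza), so the eccentricity of Ines is 3.

3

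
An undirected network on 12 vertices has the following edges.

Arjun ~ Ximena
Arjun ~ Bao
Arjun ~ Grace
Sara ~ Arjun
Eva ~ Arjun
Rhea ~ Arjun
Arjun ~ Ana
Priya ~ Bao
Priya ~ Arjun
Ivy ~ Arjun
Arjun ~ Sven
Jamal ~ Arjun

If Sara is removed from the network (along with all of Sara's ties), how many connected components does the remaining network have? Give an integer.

1

Sara's neighbors (Arjun) remain reachable from one another through other ties, so the rest of the network stays in one piece.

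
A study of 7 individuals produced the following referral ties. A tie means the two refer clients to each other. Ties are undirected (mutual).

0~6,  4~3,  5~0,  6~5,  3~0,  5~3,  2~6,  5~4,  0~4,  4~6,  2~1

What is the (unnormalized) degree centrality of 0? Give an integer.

0 is directly tied to 3, 4, 5, and 6. That is 4 neighbors, so the degree of 0 is 4.

4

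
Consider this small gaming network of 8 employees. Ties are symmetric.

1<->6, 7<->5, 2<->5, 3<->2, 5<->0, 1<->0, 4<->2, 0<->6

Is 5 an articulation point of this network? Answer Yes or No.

Yes

Removing 5 leaves {0, 1, and 6} with no path to {2, 3, and 4}, so the network splits into 3 components. 5 is a cut vertex.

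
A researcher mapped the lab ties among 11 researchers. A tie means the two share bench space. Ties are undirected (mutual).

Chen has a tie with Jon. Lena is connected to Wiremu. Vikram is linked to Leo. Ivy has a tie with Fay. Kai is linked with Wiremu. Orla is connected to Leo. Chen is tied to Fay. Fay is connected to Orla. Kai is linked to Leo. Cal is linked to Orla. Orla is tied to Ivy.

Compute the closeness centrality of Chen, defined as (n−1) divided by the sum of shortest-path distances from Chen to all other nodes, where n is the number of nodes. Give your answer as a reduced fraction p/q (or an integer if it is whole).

10/31

Distances from Chen: Cal:3, Fay:1, Ivy:2, Jon:1, Kai:4, Lena:6, Leo:3, Orla:2, Vikram:4, Wiremu:5. Sum = 31.
n = 11, so closeness = 10/31.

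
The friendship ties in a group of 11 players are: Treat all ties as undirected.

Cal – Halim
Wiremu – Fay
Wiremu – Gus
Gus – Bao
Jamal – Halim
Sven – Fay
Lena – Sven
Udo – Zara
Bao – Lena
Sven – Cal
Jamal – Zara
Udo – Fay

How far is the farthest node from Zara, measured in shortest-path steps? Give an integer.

5

Distances from Zara: Bao:5, Cal:3, Fay:2, Gus:4, Halim:2, Jamal:1, Lena:4, Sven:3, Udo:1, Wiremu:3.
The largest is 5 (to Bao), so the eccentricity of Zara is 5.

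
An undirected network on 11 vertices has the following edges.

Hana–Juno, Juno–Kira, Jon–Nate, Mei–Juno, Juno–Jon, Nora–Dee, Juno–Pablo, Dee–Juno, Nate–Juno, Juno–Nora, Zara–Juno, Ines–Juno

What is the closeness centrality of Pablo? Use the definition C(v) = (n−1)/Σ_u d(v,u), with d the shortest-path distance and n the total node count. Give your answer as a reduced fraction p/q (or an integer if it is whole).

10/19

Distances from Pablo: Dee:2, Hana:2, Ines:2, Jon:2, Juno:1, Kira:2, Mei:2, Nate:2, Nora:2, Zara:2. Sum = 19.
n = 11, so closeness = 10/19.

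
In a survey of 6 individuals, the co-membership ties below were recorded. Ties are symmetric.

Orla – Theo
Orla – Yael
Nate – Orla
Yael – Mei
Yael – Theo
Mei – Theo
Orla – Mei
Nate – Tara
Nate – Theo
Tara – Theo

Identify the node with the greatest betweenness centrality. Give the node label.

Unnormalized betweenness of each node: Mei:0, Nate:1/2, Orla:1, Tara:0, Theo:7/2, Yael:0.
Theo has the largest value, 7/2, making it the main broker — the node through which the most shortest paths run.

Theo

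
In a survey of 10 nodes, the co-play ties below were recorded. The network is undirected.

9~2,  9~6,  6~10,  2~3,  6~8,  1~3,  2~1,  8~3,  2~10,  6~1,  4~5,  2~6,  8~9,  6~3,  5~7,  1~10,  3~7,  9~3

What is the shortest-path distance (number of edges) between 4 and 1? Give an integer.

One shortest route is 4 – 5 – 7 – 3 – 1, which uses 4 edges, and at distance 3 from 4 we only reach {3}, which does not include 1. So d(4,1) = 4.

4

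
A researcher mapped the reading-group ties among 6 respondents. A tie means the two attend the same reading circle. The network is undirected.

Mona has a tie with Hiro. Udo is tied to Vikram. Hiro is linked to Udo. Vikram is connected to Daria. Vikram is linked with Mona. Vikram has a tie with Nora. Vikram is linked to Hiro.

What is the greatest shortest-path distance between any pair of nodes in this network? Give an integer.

2

Eccentricity of each node (its greatest distance to any other): Daria:2, Hiro:2, Mona:2, Nora:2, Udo:2, Vikram:1.
The maximum eccentricity is 2, realized for instance by the pair Daria–Udo via Daria – Vikram – Udo. So the diameter is 2.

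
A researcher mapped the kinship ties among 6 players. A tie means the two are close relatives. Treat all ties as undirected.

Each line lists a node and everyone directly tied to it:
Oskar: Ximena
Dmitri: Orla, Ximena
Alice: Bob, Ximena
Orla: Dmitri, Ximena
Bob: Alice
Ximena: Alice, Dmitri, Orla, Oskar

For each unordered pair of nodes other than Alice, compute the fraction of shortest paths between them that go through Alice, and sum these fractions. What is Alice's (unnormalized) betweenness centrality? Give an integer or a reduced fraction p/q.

4

Pairs whose geodesics pass through Alice — Bob–Oskar: 1; Bob–Orla: 1; Bob–Dmitri: 1; Bob–Ximena: 1.
All other pairs contribute 0.
Summing the contributions gives betweenness(Alice) = 4.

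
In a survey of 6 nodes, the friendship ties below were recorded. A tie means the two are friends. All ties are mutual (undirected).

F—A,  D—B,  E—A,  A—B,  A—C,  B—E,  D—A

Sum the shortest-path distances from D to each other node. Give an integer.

8

Distances from D: A:1, B:1, C:2, E:2, F:2.
Sum = 1 + 1 + 2 + 2 + 2 = 8.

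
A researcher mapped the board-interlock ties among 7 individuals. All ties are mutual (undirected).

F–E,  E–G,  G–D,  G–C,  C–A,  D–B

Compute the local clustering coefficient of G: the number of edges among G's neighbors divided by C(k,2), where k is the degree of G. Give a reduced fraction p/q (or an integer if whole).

0

G's neighbors: C, D, and E (k = 3).
Possible neighbor pairs: C(3,2) = 3. Edges among them: none → e = 0.
Clustering(G) = 0/3 = 0.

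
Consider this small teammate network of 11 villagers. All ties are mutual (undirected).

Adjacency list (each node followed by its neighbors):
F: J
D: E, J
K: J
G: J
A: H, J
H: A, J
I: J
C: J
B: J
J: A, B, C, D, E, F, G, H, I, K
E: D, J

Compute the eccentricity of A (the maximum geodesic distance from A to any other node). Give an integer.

2

Distances from A: B:2, C:2, D:2, E:2, F:2, G:2, H:1, I:2, J:1, K:2.
The largest is 2 (to F, B, I, E, D, C, K, and G), so the eccentricity of A is 2.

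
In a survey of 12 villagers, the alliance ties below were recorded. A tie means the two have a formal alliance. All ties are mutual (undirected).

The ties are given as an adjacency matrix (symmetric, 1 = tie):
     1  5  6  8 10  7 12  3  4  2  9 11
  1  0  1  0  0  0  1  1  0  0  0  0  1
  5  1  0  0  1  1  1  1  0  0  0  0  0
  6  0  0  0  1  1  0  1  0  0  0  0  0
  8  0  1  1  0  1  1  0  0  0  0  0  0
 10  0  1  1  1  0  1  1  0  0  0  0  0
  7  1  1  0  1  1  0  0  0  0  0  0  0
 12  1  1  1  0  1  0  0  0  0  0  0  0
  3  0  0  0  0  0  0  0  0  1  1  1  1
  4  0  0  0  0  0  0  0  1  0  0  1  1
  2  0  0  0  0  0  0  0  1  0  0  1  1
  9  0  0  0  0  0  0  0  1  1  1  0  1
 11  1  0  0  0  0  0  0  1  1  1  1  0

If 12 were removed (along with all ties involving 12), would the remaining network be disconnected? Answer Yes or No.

No

Even without 12, every remaining node can still reach every other (the residual graph is connected), so 12 is not a cut vertex.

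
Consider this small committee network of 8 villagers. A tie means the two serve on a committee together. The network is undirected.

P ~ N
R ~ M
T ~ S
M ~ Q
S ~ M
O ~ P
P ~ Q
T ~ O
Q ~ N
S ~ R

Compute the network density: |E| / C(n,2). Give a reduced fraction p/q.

There are 10 edges and 8 nodes, so the maximum possible is C(8,2) = 28.
Density = 10/28 = 5/14.

5/14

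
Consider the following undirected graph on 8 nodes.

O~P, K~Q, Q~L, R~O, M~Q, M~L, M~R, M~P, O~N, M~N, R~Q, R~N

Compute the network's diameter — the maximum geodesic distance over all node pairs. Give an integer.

3

Eccentricity of each node (its greatest distance to any other): K:3, L:3, M:2, N:3, O:3, P:3, Q:2, R:2.
The maximum eccentricity is 3, realized for instance by the pair L–O via L – M – P – O. So the diameter is 3.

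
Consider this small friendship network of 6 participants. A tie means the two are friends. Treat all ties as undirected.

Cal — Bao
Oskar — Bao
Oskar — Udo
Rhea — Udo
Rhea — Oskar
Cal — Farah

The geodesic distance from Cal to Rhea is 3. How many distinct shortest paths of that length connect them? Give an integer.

1

The shortest distance is 3, and the only length-3 path is Cal–Bao–Oskar–Rhea. So there is exactly 1 shortest path.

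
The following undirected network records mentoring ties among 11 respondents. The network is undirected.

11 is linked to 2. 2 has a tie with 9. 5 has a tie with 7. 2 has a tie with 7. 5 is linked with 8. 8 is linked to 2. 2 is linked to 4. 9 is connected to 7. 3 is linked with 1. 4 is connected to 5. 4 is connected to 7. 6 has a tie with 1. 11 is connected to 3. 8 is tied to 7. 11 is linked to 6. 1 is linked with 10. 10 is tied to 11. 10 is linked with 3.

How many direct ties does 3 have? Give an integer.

3

3 is directly tied to 1, 10, and 11. That is 3 neighbors, so the degree of 3 is 3.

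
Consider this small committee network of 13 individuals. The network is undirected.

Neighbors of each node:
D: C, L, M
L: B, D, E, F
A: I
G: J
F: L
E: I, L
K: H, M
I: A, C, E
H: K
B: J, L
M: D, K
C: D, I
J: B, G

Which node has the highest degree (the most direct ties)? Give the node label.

Degrees — A:1, B:2, C:2, D:3, E:2, F:1, G:1, H:1, I:3, J:2, K:2, L:4, M:2.
The maximum is 4, attained only by L.

L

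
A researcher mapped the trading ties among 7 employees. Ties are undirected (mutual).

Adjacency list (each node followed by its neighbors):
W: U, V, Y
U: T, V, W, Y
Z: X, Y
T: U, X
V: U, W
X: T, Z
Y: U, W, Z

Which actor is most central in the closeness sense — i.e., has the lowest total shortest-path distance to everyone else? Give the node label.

Farness (sum of distances to all others) for each node — T:10, U:8, V:12, W:10, X:12, Y:9, Z:11.
The smallest farness is 8, for U, so U has the highest closeness.

U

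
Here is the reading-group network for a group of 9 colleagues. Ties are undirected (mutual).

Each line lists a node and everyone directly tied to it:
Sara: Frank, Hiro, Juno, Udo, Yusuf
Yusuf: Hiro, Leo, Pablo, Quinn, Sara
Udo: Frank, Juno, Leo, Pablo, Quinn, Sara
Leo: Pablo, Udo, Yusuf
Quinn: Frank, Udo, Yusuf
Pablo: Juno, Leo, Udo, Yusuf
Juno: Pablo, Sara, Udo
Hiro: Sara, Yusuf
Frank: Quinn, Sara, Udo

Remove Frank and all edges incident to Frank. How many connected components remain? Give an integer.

Frank's neighbors (Quinn, Sara, and Udo) remain reachable from one another through other ties, so the rest of the network stays in one piece.

1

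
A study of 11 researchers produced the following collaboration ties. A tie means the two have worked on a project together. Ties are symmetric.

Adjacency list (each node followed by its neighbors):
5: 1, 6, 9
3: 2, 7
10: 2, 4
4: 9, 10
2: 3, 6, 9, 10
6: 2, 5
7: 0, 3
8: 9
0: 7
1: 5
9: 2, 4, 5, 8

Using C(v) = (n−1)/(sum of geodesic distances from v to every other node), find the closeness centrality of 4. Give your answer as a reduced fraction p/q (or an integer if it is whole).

Distances from 4: 0:5, 1:3, 2:2, 3:3, 5:2, 6:3, 7:4, 8:2, 9:1, 10:1. Sum = 26.
n = 11, so closeness = 10/26 = 5/13.

5/13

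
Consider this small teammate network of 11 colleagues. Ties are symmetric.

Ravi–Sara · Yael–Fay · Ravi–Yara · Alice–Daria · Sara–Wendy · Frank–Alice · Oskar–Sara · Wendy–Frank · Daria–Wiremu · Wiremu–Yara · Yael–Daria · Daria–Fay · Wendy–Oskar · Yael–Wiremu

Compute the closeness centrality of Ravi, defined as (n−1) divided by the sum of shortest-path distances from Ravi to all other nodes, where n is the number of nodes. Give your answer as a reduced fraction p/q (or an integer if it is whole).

Distances from Ravi: Alice:4, Daria:3, Fay:4, Frank:3, Oskar:2, Sara:1, Wendy:2, Wiremu:2, Yael:3, Yara:1. Sum = 25.
n = 11, so closeness = 10/25 = 2/5.

2/5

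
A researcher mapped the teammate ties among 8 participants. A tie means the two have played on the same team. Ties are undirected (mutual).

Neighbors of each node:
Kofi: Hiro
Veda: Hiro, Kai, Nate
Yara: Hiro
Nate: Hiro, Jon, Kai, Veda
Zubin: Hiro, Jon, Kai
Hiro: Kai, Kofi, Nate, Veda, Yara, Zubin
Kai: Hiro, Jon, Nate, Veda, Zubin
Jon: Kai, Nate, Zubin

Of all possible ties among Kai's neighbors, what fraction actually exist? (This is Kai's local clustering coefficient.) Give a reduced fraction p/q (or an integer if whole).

Kai's neighbors: Hiro, Jon, Nate, Veda, and Zubin (k = 5).
Possible neighbor pairs: C(5,2) = 10. Edges among them: Hiro–Nate, Hiro–Veda, Hiro–Zubin, Jon–Nate, Jon–Zubin, Nate–Veda → e = 6.
Clustering(Kai) = 6/10 = 3/5.

3/5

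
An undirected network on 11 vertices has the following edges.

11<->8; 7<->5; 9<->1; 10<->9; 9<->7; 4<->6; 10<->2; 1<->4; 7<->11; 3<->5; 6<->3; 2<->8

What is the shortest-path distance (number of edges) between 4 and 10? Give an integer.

3

One shortest route is 4 – 1 – 9 – 10, which uses 3 edges, and at distance 2 from 4 we only reach {3, 9}, which does not include 10. So d(4,10) = 3.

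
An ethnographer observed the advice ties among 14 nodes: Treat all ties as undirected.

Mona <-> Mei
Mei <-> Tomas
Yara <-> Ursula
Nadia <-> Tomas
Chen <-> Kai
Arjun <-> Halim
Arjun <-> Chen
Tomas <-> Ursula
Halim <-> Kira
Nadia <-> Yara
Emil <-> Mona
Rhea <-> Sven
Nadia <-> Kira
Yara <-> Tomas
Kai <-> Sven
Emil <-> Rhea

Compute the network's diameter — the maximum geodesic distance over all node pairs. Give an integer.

Eccentricity of each node (its greatest distance to any other): Arjun:6, Chen:6, Emil:6, Halim:6, Kai:7, Kira:6, Mei:6, Mona:6, Nadia:6, Rhea:6, Sven:6, Tomas:6, Ursula:7, Yara:6.
The maximum eccentricity is 7, realized for instance by the pair Kai–Ursula via Kai – Chen – Arjun – Halim – Kira – Nadia – Yara – Ursula. So the diameter is 7.

7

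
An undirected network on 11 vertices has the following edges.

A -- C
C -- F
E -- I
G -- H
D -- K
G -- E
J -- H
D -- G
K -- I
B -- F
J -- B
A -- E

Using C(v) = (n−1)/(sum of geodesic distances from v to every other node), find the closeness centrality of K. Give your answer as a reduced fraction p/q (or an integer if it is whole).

Distances from K: A:3, B:5, C:4, D:1, E:2, F:5, G:2, H:3, I:1, J:4. Sum = 30.
n = 11, so closeness = 10/30 = 1/3.

1/3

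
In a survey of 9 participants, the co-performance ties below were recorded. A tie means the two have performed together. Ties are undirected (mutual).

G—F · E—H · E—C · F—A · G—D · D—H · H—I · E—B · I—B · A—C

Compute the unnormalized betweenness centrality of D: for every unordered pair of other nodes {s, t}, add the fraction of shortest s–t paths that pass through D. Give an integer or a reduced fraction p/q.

6

Pairs whose geodesics pass through D — E–G: 1; B–G: 2/2; I–G: 1; I–F: 1; H–G: 1; H–F: 1.
All other pairs contribute 0.
Summing the contributions gives betweenness(D) = 6.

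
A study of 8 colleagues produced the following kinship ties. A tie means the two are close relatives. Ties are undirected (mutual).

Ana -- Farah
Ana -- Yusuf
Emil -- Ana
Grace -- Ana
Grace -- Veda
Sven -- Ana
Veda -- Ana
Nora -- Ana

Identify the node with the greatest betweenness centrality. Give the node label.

Ana

Unnormalized betweenness of each node: Ana:20, Emil:0, Farah:0, Grace:0, Nora:0, Sven:0, Veda:0, Yusuf:0.
Ana has the largest value, 20, making it the main broker — the node through which the most shortest paths run.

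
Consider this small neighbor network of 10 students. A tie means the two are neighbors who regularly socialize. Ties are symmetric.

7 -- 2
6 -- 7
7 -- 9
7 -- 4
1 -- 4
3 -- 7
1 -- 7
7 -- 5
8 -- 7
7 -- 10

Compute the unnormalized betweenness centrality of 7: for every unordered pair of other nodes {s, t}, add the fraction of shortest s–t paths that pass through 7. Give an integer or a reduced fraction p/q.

35

Pairs whose geodesics pass through 7 — 10–5: 1; 10–4: 1; 10–3: 1; 10–2: 1; 10–9: 1; 10–1: 1; 10–8: 1; 10–6: 1; 5–4: 1; 5–3: 1; 5–2: 1; 5–9: 1; 5–1: 1; 5–8: 1 … (+21 more pairs).
All other pairs contribute 0.
Summing the contributions gives betweenness(7) = 35.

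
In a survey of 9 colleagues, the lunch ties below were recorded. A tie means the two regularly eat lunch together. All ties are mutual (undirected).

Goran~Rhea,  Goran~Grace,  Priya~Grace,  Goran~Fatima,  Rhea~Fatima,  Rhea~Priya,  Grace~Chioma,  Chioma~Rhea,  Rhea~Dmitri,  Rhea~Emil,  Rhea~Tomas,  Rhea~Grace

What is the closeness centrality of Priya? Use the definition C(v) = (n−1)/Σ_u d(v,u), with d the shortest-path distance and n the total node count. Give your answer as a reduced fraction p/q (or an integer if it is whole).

4/7

Distances from Priya: Chioma:2, Dmitri:2, Emil:2, Fatima:2, Goran:2, Grace:1, Rhea:1, Tomas:2. Sum = 14.
n = 9, so closeness = 8/14 = 4/7.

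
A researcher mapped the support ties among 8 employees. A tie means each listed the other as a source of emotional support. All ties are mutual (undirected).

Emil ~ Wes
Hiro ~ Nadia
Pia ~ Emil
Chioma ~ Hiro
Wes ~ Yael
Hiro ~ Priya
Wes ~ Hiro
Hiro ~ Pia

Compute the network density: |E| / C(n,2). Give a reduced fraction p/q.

There are 8 edges and 8 nodes, so the maximum possible is C(8,2) = 28.
Density = 8/28 = 2/7.

2/7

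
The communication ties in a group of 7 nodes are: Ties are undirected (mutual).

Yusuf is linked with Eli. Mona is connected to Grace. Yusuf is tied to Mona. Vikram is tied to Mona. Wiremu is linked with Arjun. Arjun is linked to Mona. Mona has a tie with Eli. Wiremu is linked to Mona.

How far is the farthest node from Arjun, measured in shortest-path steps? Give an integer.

Distances from Arjun: Eli:2, Grace:2, Mona:1, Vikram:2, Wiremu:1, Yusuf:2.
The largest is 2 (to Yusuf, Eli, Grace, and Vikram), so the eccentricity of Arjun is 2.

2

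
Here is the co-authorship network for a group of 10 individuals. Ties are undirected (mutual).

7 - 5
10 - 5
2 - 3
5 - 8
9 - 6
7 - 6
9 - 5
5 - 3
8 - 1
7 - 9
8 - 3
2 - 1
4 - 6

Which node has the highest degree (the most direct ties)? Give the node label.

Degrees — 1:2, 2:2, 3:3, 4:1, 5:5, 6:3, 7:3, 8:3, 9:3, 10:1.
The maximum is 5, attained only by 5.

5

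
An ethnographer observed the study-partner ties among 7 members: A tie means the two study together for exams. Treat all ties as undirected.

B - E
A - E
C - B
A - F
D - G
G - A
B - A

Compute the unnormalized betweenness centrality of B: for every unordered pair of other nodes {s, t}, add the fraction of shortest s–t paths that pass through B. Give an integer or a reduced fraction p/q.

5

Pairs whose geodesics pass through B — E–C: 1; D–C: 1; F–C: 1; G–C: 1; C–A: 1.
All other pairs contribute 0.
Summing the contributions gives betweenness(B) = 5.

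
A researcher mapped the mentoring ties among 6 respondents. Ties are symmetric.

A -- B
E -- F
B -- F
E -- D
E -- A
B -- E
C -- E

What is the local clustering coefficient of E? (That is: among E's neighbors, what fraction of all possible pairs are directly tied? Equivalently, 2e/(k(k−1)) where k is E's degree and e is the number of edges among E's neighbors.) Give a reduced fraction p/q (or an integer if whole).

1/5

E's neighbors: A, B, C, D, and F (k = 5).
Possible neighbor pairs: C(5,2) = 10. Edges among them: A–B, B–F → e = 2.
Clustering(E) = 2/10 = 1/5.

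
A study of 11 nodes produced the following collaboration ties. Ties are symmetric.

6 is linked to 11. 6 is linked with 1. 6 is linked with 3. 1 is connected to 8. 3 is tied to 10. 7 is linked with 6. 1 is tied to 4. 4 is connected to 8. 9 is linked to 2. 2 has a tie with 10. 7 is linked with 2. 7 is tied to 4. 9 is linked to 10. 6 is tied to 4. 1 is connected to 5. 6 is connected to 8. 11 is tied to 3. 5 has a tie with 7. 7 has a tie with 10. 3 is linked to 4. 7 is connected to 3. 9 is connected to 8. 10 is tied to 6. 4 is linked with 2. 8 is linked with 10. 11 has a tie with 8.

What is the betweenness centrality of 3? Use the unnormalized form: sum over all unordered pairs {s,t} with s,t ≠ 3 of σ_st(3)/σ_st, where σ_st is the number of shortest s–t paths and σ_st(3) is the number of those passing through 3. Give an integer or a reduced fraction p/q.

39/20

Pairs whose geodesics pass through 3 — 2–11: 3/9; 10–4: 1/5; 10–11: 1/3; 4–11: 1/3; 7–11: 1/2; 5–11: 1/4.
All other pairs contribute 0.
Summing the contributions gives betweenness(3) = 39/20.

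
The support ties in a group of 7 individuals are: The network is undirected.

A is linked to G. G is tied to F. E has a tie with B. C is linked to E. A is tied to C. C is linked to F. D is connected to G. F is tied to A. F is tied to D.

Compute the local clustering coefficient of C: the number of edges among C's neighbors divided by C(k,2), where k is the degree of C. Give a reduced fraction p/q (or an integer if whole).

C's neighbors: A, E, and F (k = 3).
Possible neighbor pairs: C(3,2) = 3. Edges among them: A–F → e = 1.
Clustering(C) = 1/3.

1/3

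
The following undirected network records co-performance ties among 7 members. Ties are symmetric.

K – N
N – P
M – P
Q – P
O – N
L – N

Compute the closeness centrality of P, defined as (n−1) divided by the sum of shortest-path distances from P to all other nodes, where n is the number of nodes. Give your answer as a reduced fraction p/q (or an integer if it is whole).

2/3

Distances from P: K:2, L:2, M:1, N:1, O:2, Q:1. Sum = 9.
n = 7, so closeness = 6/9 = 2/3.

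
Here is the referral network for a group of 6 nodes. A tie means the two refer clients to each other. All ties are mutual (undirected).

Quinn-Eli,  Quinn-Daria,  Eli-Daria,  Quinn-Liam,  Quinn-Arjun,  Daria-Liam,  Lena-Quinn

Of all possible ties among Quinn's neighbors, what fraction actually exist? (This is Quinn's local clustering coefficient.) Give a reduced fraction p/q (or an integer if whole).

Quinn's neighbors: Arjun, Daria, Eli, Lena, and Liam (k = 5).
Possible neighbor pairs: C(5,2) = 10. Edges among them: Daria–Eli, Daria–Liam → e = 2.
Clustering(Quinn) = 2/10 = 1/5.

1/5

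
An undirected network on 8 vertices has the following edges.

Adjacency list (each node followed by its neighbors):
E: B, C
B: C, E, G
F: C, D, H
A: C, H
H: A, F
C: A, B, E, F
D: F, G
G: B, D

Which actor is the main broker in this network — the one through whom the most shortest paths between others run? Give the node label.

C

Unnormalized betweenness of each node: A:3/2, B:7/2, C:17/2, D:2, E:0, F:6, G:3/2, H:1.
C has the largest value, 17/2, making it the main broker — the node through which the most shortest paths run.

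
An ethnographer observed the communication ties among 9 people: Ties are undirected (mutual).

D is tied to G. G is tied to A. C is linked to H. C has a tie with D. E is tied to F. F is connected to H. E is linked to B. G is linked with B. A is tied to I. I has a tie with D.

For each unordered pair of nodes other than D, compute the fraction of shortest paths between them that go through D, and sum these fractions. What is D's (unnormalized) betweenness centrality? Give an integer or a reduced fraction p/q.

19/2

Pairs whose geodesics pass through D — E–I: 1/2; B–I: 1/2; B–C: 1; G–I: 1/2; G–C: 1; G–H: 1; A–C: 2/2; A–H: 2/2; I–C: 1; I–H: 1; I–F: 1.
All other pairs contribute 0.
Summing the contributions gives betweenness(D) = 19/2.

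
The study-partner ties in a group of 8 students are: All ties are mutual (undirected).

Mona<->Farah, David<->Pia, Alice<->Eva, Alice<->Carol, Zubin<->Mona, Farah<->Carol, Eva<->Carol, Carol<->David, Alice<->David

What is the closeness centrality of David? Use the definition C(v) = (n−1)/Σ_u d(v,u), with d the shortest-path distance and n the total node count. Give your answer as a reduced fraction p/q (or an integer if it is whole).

1/2

Distances from David: Alice:1, Carol:1, Eva:2, Farah:2, Mona:3, Pia:1, Zubin:4. Sum = 14.
n = 8, so closeness = 7/14 = 1/2.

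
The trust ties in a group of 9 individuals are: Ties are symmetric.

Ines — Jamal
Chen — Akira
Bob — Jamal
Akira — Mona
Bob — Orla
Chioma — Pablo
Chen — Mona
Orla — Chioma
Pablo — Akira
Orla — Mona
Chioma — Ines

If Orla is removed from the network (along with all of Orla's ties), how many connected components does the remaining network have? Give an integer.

1

Orla's neighbors (Bob, Chioma, and Mona) remain reachable from one another through other ties, so the rest of the network stays in one piece.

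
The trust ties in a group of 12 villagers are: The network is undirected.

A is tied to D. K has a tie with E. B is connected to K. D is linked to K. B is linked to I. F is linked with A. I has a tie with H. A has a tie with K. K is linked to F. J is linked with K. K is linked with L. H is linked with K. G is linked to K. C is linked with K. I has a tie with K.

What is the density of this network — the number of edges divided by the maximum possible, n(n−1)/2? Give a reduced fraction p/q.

There are 15 edges and 12 nodes, so the maximum possible is C(12,2) = 66.
Density = 15/66 = 5/22.

5/22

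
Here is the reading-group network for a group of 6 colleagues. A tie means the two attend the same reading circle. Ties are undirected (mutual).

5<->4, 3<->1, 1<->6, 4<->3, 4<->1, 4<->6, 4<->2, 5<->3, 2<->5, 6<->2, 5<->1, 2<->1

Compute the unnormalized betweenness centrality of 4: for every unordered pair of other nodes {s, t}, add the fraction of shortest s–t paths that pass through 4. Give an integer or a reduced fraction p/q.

Pairs whose geodesics pass through 4 — 6–5: 1/3; 6–3: 1/2; 3–2: 1/3.
All other pairs contribute 0.
Summing the contributions gives betweenness(4) = 7/6.

7/6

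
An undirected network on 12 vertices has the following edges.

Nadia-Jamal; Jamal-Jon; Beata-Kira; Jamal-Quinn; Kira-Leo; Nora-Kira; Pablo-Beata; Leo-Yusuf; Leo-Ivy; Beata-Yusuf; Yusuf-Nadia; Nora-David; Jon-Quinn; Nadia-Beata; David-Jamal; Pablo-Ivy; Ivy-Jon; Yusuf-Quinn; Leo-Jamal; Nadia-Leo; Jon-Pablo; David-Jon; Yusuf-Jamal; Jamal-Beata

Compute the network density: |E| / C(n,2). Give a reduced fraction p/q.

There are 24 edges and 12 nodes, so the maximum possible is C(12,2) = 66.
Density = 24/66 = 4/11.

4/11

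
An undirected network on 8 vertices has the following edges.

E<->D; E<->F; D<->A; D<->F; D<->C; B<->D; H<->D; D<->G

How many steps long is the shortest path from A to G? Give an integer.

2

One shortest route is A – D – G, which uses 2 edges, and A and G are not directly tied, so nothing shorter exists. So d(A,G) = 2.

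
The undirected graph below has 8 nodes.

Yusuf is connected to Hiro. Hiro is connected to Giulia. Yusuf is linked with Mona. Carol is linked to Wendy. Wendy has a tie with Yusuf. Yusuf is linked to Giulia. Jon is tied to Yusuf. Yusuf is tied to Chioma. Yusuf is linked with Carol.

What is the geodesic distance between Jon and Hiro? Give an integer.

One shortest route is Jon – Yusuf – Hiro, which uses 2 edges, and Jon and Hiro are not directly tied, so nothing shorter exists. So d(Jon,Hiro) = 2.

2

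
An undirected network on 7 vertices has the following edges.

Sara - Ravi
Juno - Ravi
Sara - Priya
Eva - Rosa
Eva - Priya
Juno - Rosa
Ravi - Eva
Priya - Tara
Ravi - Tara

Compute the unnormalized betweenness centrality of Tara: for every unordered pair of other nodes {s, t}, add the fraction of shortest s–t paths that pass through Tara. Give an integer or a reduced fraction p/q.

7/12

Pairs whose geodesics pass through Tara — Ravi–Priya: 1/3; Juno–Priya: 1/4.
All other pairs contribute 0.
Summing the contributions gives betweenness(Tara) = 7/12.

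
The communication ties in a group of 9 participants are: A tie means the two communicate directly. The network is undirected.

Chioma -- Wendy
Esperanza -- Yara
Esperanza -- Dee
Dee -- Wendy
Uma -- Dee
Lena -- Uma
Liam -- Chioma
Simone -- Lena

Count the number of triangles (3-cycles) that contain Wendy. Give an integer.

0

Wendy's neighbors are Chioma and Dee, but none of them are tied to each other, so no triangle contains Wendy.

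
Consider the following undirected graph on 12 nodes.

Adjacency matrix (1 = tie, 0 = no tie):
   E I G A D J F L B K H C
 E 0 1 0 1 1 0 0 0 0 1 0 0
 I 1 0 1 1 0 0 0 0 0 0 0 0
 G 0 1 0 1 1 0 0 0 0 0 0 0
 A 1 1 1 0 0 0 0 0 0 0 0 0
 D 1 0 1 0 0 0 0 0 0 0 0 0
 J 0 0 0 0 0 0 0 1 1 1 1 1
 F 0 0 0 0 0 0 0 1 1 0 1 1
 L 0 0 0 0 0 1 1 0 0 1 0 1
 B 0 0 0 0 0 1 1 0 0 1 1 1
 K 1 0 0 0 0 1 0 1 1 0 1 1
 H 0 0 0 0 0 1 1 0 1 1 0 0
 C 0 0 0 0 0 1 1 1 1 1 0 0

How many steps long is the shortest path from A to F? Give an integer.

4

One shortest route is A – E – K – B – F, which uses 4 edges, and at distance 3 from A we only reach {B, C, H, J, L}, which does not include F. So d(A,F) = 4.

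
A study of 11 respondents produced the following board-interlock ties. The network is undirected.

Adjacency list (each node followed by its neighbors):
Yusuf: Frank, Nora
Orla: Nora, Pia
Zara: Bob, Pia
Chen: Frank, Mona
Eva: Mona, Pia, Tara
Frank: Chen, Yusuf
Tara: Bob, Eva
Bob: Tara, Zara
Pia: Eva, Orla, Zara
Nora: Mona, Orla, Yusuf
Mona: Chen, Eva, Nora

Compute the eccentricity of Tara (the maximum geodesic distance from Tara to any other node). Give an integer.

4

Distances from Tara: Bob:1, Chen:3, Eva:1, Frank:4, Mona:2, Nora:3, Orla:3, Pia:2, Yusuf:4, Zara:2.
The largest is 4 (to Frank and Yusuf), so the eccentricity of Tara is 4.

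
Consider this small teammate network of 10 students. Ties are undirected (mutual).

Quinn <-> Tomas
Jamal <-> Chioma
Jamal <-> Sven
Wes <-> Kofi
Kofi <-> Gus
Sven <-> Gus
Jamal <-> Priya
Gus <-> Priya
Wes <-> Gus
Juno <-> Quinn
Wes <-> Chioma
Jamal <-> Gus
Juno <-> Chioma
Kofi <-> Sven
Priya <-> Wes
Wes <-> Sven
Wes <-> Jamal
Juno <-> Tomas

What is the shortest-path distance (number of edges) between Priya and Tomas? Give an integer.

4

One shortest route is Priya – Jamal – Chioma – Juno – Tomas, which uses 4 edges, and at distance 3 from Priya we only reach {Juno}, which does not include Tomas. So d(Priya,Tomas) = 4.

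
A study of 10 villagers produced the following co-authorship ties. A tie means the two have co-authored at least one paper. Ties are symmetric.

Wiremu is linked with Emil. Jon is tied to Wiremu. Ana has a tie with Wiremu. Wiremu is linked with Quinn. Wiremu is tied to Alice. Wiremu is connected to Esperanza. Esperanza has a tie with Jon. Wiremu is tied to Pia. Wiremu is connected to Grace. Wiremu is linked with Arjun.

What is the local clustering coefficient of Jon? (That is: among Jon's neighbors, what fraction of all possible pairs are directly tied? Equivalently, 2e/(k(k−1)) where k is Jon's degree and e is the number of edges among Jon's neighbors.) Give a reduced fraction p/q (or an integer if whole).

Jon's neighbors: Esperanza and Wiremu (k = 2).
Possible neighbor pairs: C(2,2) = 1. Edges among them: Esperanza–Wiremu → e = 1.
Clustering(Jon) = 1/1.

1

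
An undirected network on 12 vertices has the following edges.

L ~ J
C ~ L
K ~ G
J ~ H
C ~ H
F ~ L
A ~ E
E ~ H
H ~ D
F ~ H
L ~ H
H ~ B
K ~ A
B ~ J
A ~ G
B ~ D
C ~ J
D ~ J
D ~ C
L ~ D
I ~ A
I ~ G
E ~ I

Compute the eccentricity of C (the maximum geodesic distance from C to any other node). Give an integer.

4

Distances from C: A:3, B:2, D:1, E:2, F:2, G:4, H:1, I:3, J:1, K:4, L:1.
The largest is 4 (to G and K), so the eccentricity of C is 4.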